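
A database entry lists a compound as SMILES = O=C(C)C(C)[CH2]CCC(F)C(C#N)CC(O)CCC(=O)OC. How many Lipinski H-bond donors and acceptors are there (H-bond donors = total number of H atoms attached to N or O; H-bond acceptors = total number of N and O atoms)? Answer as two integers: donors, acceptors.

1, 5

Donors: find every N or O and count the H atoms it carries.
  atom 1 (O): bond orders sum to 2 → 0 H
  atom 13 (N): bond orders sum to 3 → 0 H
  atom 16 (O): bond orders sum to 1 → 1 H
  atom 20 (O): bond orders sum to 2 → 0 H
  atom 21 (O): bond orders sum to 2 → 0 H
Lipinski HBD = 1.
Acceptors: N atoms = 1, O atoms = 4 → HBA = 5.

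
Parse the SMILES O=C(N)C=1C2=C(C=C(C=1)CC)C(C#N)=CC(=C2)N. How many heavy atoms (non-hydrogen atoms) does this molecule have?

Every atom symbol written in the SMILES (organic subset) is one heavy atom; implicit H are not written.
Heavy atoms by element → C:14, N:3, O:1.
Total: 18.

18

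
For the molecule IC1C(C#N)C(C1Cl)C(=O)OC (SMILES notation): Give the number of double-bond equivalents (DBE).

Molecular formula: C7H7ClINO2.
DoU = (2C + 2 + N − H − X) / 2, where X is the halogen count and O/S are ignored.
    = (2·7 + 2 + 1 − 7 − 2) / 2 = 8 / 2 = 4.

4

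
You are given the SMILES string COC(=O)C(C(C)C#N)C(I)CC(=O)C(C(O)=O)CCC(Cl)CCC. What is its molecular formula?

C17H25ClINO5

Walk through each heavy atom and fill implicit hydrogens from standard valence (C 4, N 3, O 2, S 2, halogen 1):
  atom 1: C, bond orders sum to 1 (valence 4) → 3 H
  atom 2: O, bond orders sum to 2 (valence 2) → 0 H
  atom 3: C, bond orders sum to 4 (valence 4) → 0 H
  atom 4: O, bond orders sum to 2 (valence 2) → 0 H
  atom 5: C, bond orders sum to 3 (valence 4) → 1 H
  atom 6: C, bond orders sum to 3 (valence 4) → 1 H
  atom 7: C, bond orders sum to 1 (valence 4) → 3 H
  atom 8: C, bond orders sum to 4 (valence 4) → 0 H
  atom 9: N, bond orders sum to 3 (valence 3) → 0 H
  atom 10: C, bond orders sum to 3 (valence 4) → 1 H
  atom 11: I (halogen, monovalent) → 0 H
  atom 12: C, bond orders sum to 2 (valence 4) → 2 H
  atom 13: C, bond orders sum to 4 (valence 4) → 0 H
  atom 14: O, bond orders sum to 2 (valence 2) → 0 H
  atom 15: C, bond orders sum to 3 (valence 4) → 1 H
  atom 16: C, bond orders sum to 4 (valence 4) → 0 H
  atom 17: O, bond orders sum to 1 (valence 2) → 1 H
  atom 18: O, bond orders sum to 2 (valence 2) → 0 H
  atom 19: C, bond orders sum to 2 (valence 4) → 2 H
  atom 20: C, bond orders sum to 2 (valence 4) → 2 H
  atom 21: C, bond orders sum to 3 (valence 4) → 1 H
  atom 22: Cl (halogen, monovalent) → 0 H
  atom 23: C, bond orders sum to 2 (valence 4) → 2 H
  atom 24: C, bond orders sum to 2 (valence 4) → 2 H
  atom 25: C, bond orders sum to 1 (valence 4) → 3 H
Totals → C:17, H:25, Cl:1, I:1, N:1, O:5.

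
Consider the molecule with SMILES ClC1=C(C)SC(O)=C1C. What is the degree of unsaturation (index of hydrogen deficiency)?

3

Molecular formula: C6H7ClOS.
DoU = (2C + 2 + N − H − X) / 2, where X is the halogen count and O/S are ignored.
    = (2·6 + 2 + 0 − 7 − 1) / 2 = 6 / 2 = 3.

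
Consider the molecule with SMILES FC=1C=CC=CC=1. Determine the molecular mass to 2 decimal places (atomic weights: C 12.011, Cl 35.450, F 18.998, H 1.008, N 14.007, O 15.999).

First, the molecular formula is C6H5F (counting implicit H from valence).
  C: 6 × 12.011 = 72.066
  F: 1 × 18.998 = 18.998
  H: 5 × 1.008 = 5.040
Sum: 6×12.011 + 1×18.998 + 5×1.008 = 96.104 → 96.10 g/mol.

96.10 g/mol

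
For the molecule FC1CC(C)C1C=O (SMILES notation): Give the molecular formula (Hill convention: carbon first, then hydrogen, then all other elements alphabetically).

Walk through each heavy atom and fill implicit hydrogens from standard valence (C 4, N 3, O 2, S 2, halogen 1):
  atom 1: F (halogen, monovalent) → 0 H
  atom 2: C, bond orders sum to 3 (valence 4) → 1 H
  atom 3: C, bond orders sum to 2 (valence 4) → 2 H
  atom 4: C, bond orders sum to 3 (valence 4) → 1 H
  atom 5: C, bond orders sum to 1 (valence 4) → 3 H
  atom 6: C, bond orders sum to 3 (valence 4) → 1 H
  atom 7: C, bond orders sum to 3 (valence 4) → 1 H
  atom 8: O, bond orders sum to 2 (valence 2) → 0 H
Totals → C:6, H:9, F:1, O:1.
In Hill order: C6H9FO.

C6H9FO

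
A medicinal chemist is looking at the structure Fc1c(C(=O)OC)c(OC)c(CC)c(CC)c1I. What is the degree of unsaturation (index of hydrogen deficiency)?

Molecular formula: C13H16FIO3.
DoU = (2C + 2 + N − H − X) / 2, where X is the halogen count and O/S are ignored.
    = (2·13 + 2 + 0 − 16 − 2) / 2 = 10 / 2 = 5.

5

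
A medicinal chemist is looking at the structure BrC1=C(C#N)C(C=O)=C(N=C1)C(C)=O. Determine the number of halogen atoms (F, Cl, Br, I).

Halogen atoms appear at heavy-atom position 1 (1×Br).
Other groups present: 1 aldehyde, 1 ketone, 1 nitrile.
Halogen count: 1.

1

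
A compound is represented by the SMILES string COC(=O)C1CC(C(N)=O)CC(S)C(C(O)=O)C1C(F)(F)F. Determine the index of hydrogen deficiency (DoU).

4

Degree of unsaturation = (number of rings) + (number of π bonds).
Ring closures in the SMILES: 1.
π bonds: 3 double bonds (each 1 DoU) → 3 DoU from unsaturation.
Total DoU = 1 + 3 = 4.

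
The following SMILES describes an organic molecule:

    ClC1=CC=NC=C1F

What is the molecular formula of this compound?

C5H3ClFN

Walk through each heavy atom and fill implicit hydrogens from standard valence (C 4, N 3, O 2, S 2, halogen 1):
  atom 1: Cl (halogen, monovalent) → 0 H
  atom 2: C, bond orders sum to 4 (valence 4) → 0 H
  atom 3: C, bond orders sum to 3 (valence 4) → 1 H
  atom 4: C, bond orders sum to 3 (valence 4) → 1 H
  atom 5: N, bond orders sum to 3 (valence 3) → 0 H
  atom 6: C, bond orders sum to 3 (valence 4) → 1 H
  atom 7: C, bond orders sum to 4 (valence 4) → 0 H
  atom 8: F (halogen, monovalent) → 0 H
Totals → C:5, H:3, Cl:1, F:1, N:1.
In Hill order: C5H3ClFN.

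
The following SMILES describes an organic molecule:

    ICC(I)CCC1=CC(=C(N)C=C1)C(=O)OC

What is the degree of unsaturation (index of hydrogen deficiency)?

5

Degree of unsaturation = (number of rings) + (number of π bonds).
Ring closures in the SMILES: 1.
π bonds: 4 double bonds (each 1 DoU) → 4 DoU from unsaturation.
Total DoU = 1 + 4 = 5.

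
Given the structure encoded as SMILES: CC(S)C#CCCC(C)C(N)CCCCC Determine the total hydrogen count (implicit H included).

Walk through each heavy atom and fill implicit hydrogens from standard valence (C 4, N 3, O 2, S 2, halogen 1):
  atom 1: C, bond orders sum to 1 (valence 4) → 3 H
  atom 2: C, bond orders sum to 3 (valence 4) → 1 H
  atom 3: S, bond orders sum to 1 (valence 2) → 1 H
  atom 4: C, bond orders sum to 4 (valence 4) → 0 H
  atom 5: C, bond orders sum to 4 (valence 4) → 0 H
  atom 6: C, bond orders sum to 2 (valence 4) → 2 H
  atom 7: C, bond orders sum to 2 (valence 4) → 2 H
  atom 8: C, bond orders sum to 3 (valence 4) → 1 H
  atom 9: C, bond orders sum to 1 (valence 4) → 3 H
  atom 10: C, bond orders sum to 3 (valence 4) → 1 H
  atom 11: N, bond orders sum to 1 (valence 3) → 2 H
  atom 12: C, bond orders sum to 2 (valence 4) → 2 H
  atom 13: C, bond orders sum to 2 (valence 4) → 2 H
  atom 14: C, bond orders sum to 2 (valence 4) → 2 H
  atom 15: C, bond orders sum to 2 (valence 4) → 2 H
  atom 16: C, bond orders sum to 1 (valence 4) → 3 H
Total hydrogens: 27.

27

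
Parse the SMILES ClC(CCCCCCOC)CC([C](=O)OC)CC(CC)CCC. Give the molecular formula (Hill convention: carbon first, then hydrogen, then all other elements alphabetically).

Walk through each heavy atom and fill implicit hydrogens from standard valence (C 4, N 3, O 2, S 2, halogen 1):
  atom 1: Cl (halogen, monovalent) → 0 H
  atom 2: C, bond orders sum to 3 (valence 4) → 1 H
  atom 3: C, bond orders sum to 2 (valence 4) → 2 H
  atom 4: C, bond orders sum to 2 (valence 4) → 2 H
  atom 5: C, bond orders sum to 2 (valence 4) → 2 H
  atom 6: C, bond orders sum to 2 (valence 4) → 2 H
  atom 7: C, bond orders sum to 2 (valence 4) → 2 H
  atom 8: C, bond orders sum to 2 (valence 4) → 2 H
  atom 9: O, bond orders sum to 2 (valence 2) → 0 H
  atom 10: C, bond orders sum to 1 (valence 4) → 3 H
  atom 11: C, bond orders sum to 2 (valence 4) → 2 H
  atom 12: C, bond orders sum to 3 (valence 4) → 1 H
  atom 13: C with explicit H count 0
  atom 14: O, bond orders sum to 2 (valence 2) → 0 H
  atom 15: O, bond orders sum to 2 (valence 2) → 0 H
  atom 16: C, bond orders sum to 1 (valence 4) → 3 H
  atom 17: C, bond orders sum to 2 (valence 4) → 2 H
  atom 18: C, bond orders sum to 3 (valence 4) → 1 H
  atom 19: C, bond orders sum to 2 (valence 4) → 2 H
  atom 20: C, bond orders sum to 1 (valence 4) → 3 H
  atom 21: C, bond orders sum to 2 (valence 4) → 2 H
  atom 22: C, bond orders sum to 2 (valence 4) → 2 H
  atom 23: C, bond orders sum to 1 (valence 4) → 3 H
Totals → C:19, H:37, Cl:1, O:3.

C19H37ClO3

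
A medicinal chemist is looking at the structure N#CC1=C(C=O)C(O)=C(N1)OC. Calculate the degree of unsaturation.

Degree of unsaturation = (number of rings) + (number of π bonds).
Ring closures in the SMILES: 1.
π bonds: 3 double bonds (each 1 DoU), 1 triple bond (each 2 DoU) → 5 DoU from unsaturation.
Total DoU = 1 + 5 = 6.

6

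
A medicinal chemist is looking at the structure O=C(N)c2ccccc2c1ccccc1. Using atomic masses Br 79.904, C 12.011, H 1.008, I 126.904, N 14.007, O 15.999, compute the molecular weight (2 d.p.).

197.24 g/mol

First, the molecular formula is C13H11NO (counting implicit H from valence).
  C: 13 × 12.011 = 156.143
  H: 11 × 1.008 = 11.088
  N: 1 × 14.007 = 14.007
  O: 1 × 15.999 = 15.999
Sum: 13×12.011 + 11×1.008 + 1×14.007 + 1×15.999 = 197.237 → 197.24 g/mol.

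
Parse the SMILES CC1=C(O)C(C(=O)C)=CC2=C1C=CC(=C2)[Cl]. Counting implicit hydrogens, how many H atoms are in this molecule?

11

Walk through each heavy atom and fill implicit hydrogens from standard valence (C 4, N 3, O 2, S 2, halogen 1):
  atom 1: C, bond orders sum to 1 (valence 4) → 3 H
  atom 2: C, bond orders sum to 4 (valence 4) → 0 H
  atom 3: C, bond orders sum to 4 (valence 4) → 0 H
  atom 4: O, bond orders sum to 1 (valence 2) → 1 H
  atom 5: C, bond orders sum to 4 (valence 4) → 0 H
  atom 6: C, bond orders sum to 4 (valence 4) → 0 H
  atom 7: O, bond orders sum to 2 (valence 2) → 0 H
  atom 8: C, bond orders sum to 1 (valence 4) → 3 H
  atom 9: C, bond orders sum to 3 (valence 4) → 1 H
  atom 10: C, bond orders sum to 4 (valence 4) → 0 H
  atom 11: C, bond orders sum to 4 (valence 4) → 0 H
  atom 12: C, bond orders sum to 3 (valence 4) → 1 H
  atom 13: C, bond orders sum to 3 (valence 4) → 1 H
  atom 14: C, bond orders sum to 4 (valence 4) → 0 H
  atom 15: C, bond orders sum to 3 (valence 4) → 1 H
  atom 16: Cl with explicit H count 0
Total hydrogens: 11.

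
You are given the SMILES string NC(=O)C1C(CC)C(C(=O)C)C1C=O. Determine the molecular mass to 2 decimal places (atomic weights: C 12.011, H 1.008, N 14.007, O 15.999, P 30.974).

First, the molecular formula is C10H15NO3 (counting implicit H from valence).
  C: 10 × 12.011 = 120.110
  H: 15 × 1.008 = 15.120
  N: 1 × 14.007 = 14.007
  O: 3 × 15.999 = 47.997
Sum: 10×12.011 + 15×1.008 + 1×14.007 + 3×15.999 = 197.234 → 197.23 g/mol.

197.23 g/mol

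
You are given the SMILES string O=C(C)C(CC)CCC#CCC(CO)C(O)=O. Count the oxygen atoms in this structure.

Scan the SMILES for O atoms (remember two-letter symbols like Cl and Br are single atoms).
Oxygen count: 4.

4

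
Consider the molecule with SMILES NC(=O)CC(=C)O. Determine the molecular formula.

C4H7NO2

Walk through each heavy atom and fill implicit hydrogens from standard valence (C 4, N 3, O 2, S 2, halogen 1):
  atom 1: N, bond orders sum to 1 (valence 3) → 2 H
  atom 2: C, bond orders sum to 4 (valence 4) → 0 H
  atom 3: O, bond orders sum to 2 (valence 2) → 0 H
  atom 4: C, bond orders sum to 2 (valence 4) → 2 H
  atom 5: C, bond orders sum to 4 (valence 4) → 0 H
  atom 6: C, bond orders sum to 2 (valence 4) → 2 H
  atom 7: O, bond orders sum to 1 (valence 2) → 1 H
Totals → C:4, H:7, N:1, O:2.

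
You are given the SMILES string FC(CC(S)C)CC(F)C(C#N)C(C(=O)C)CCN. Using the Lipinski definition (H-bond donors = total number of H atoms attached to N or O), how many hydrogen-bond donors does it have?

Donors: find every N or O and count the H atoms it carries.
  atom 12 (N): bond orders sum to 3 → 0 H
  atom 15 (O): bond orders sum to 2 → 0 H
  atom 19 (N): bond orders sum to 1 → 2 H
Lipinski HBD = 2.

2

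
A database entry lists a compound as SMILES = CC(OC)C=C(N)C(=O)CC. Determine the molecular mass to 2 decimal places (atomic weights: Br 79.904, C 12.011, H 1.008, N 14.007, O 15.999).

First, the molecular formula is C8H15NO2 (counting implicit H from valence).
  C: 8 × 12.011 = 96.088
  H: 15 × 1.008 = 15.120
  N: 1 × 14.007 = 14.007
  O: 2 × 15.999 = 31.998
Sum: 8×12.011 + 15×1.008 + 1×14.007 + 2×15.999 = 157.213 → 157.21 g/mol.

157.21 g/mol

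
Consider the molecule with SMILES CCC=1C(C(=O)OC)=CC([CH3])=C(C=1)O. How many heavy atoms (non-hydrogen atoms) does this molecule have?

14

Every atom symbol written in the SMILES (organic subset) is one heavy atom; implicit H are not written.
Heavy atoms by element → C:11, O:3.
Total: 14.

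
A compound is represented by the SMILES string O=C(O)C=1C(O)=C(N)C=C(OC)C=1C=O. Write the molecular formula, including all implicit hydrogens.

Walk through each heavy atom and fill implicit hydrogens from standard valence (C 4, N 3, O 2, S 2, halogen 1):
  atom 1: O, bond orders sum to 2 (valence 2) → 0 H
  atom 2: C, bond orders sum to 4 (valence 4) → 0 H
  atom 3: O, bond orders sum to 1 (valence 2) → 1 H
  atom 4: C, bond orders sum to 4 (valence 4) → 0 H
  atom 5: C, bond orders sum to 4 (valence 4) → 0 H
  atom 6: O, bond orders sum to 1 (valence 2) → 1 H
  atom 7: C, bond orders sum to 4 (valence 4) → 0 H
  atom 8: N, bond orders sum to 1 (valence 3) → 2 H
  atom 9: C, bond orders sum to 3 (valence 4) → 1 H
  atom 10: C, bond orders sum to 4 (valence 4) → 0 H
  atom 11: O, bond orders sum to 2 (valence 2) → 0 H
  atom 12: C, bond orders sum to 1 (valence 4) → 3 H
  atom 13: C, bond orders sum to 4 (valence 4) → 0 H
  atom 14: C, bond orders sum to 3 (valence 4) → 1 H
  atom 15: O, bond orders sum to 2 (valence 2) → 0 H
Totals → C:9, H:9, N:1, O:5.
In Hill order: C9H9NO5.

C9H9NO5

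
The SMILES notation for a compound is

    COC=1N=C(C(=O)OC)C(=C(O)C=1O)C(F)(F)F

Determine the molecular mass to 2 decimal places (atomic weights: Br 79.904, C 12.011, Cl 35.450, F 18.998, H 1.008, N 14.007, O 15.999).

267.16 g/mol

First, the molecular formula is C9H8F3NO5 (counting implicit H from valence).
  C: 9 × 12.011 = 108.099
  F: 3 × 18.998 = 56.994
  H: 8 × 1.008 = 8.064
  N: 1 × 14.007 = 14.007
  O: 5 × 15.999 = 79.995
Sum: 9×12.011 + 3×18.998 + 8×1.008 + 1×14.007 + 5×15.999 = 267.159 → 267.16 g/mol.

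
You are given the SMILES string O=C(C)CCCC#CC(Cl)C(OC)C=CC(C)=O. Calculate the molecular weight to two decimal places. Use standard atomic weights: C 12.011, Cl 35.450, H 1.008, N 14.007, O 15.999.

270.75 g/mol

First, the molecular formula is C14H19ClO3 (counting implicit H from valence).
  C: 14 × 12.011 = 168.154
  Cl: 1 × 35.450 = 35.450
  H: 19 × 1.008 = 19.152
  O: 3 × 15.999 = 47.997
Sum: 14×12.011 + 1×35.450 + 19×1.008 + 3×15.999 = 270.753 → 270.75 g/mol.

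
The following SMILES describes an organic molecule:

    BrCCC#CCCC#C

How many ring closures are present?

In SMILES, each pair of matching ring-closure digits denotes one ring-closing bond; the number of such bonds equals the number of independent rings.
Ring-closure bonds here: 0.

0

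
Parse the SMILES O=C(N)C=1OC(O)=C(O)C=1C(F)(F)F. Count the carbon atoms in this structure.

Count every carbon token in the SMILES (each C, including those in ring-closure positions and inside branches).
Carbon count: 6.

6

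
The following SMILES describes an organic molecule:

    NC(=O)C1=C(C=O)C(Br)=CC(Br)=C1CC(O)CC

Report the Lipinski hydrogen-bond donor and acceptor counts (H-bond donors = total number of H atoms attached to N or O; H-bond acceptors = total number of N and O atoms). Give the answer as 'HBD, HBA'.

3, 4

Donors: find every N or O and count the H atoms it carries.
  atom 1 (N): bond orders sum to 1 → 2 H
  atom 3 (O): bond orders sum to 2 → 0 H
  atom 7 (O): bond orders sum to 2 → 0 H
  atom 16 (O): bond orders sum to 1 → 1 H
Lipinski HBD = 3.
Acceptors: N atoms = 1, O atoms = 3 → HBA = 4.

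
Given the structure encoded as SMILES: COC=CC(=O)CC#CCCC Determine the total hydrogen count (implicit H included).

14

Walk through each heavy atom and fill implicit hydrogens from standard valence (C 4, N 3, O 2, S 2, halogen 1):
  atom 1: C, bond orders sum to 1 (valence 4) → 3 H
  atom 2: O, bond orders sum to 2 (valence 2) → 0 H
  atom 3: C, bond orders sum to 3 (valence 4) → 1 H
  atom 4: C, bond orders sum to 3 (valence 4) → 1 H
  atom 5: C, bond orders sum to 4 (valence 4) → 0 H
  atom 6: O, bond orders sum to 2 (valence 2) → 0 H
  atom 7: C, bond orders sum to 2 (valence 4) → 2 H
  atom 8: C, bond orders sum to 4 (valence 4) → 0 H
  atom 9: C, bond orders sum to 4 (valence 4) → 0 H
  atom 10: C, bond orders sum to 2 (valence 4) → 2 H
  atom 11: C, bond orders sum to 2 (valence 4) → 2 H
  atom 12: C, bond orders sum to 1 (valence 4) → 3 H
Total hydrogens: 14.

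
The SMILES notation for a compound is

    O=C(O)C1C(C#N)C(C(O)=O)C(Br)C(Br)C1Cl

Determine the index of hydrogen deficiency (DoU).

5

Degree of unsaturation = (number of rings) + (number of π bonds).
Ring closures in the SMILES: 1.
π bonds: 2 double bonds (each 1 DoU), 1 triple bond (each 2 DoU) → 4 DoU from unsaturation.
Total DoU = 1 + 4 = 5.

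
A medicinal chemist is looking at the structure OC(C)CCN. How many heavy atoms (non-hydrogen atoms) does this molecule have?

Every atom symbol written in the SMILES (organic subset) is one heavy atom; implicit H are not written.
Heavy atoms by element → C:4, N:1, O:1.
Total: 6.

6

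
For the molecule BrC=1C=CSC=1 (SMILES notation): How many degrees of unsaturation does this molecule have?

Molecular formula: C4H3BrS.
DoU = (2C + 2 + N − H − X) / 2, where X is the halogen count and O/S are ignored.
    = (2·4 + 2 + 0 − 3 − 1) / 2 = 6 / 2 = 3.

3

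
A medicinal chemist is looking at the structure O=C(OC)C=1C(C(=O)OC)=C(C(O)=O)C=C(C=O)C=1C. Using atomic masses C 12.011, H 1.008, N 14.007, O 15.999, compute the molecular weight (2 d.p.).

280.23 g/mol

First, the molecular formula is C13H12O7 (counting implicit H from valence).
  C: 13 × 12.011 = 156.143
  H: 12 × 1.008 = 12.096
  O: 7 × 15.999 = 111.993
Sum: 13×12.011 + 12×1.008 + 7×15.999 = 280.232 → 280.23 g/mol.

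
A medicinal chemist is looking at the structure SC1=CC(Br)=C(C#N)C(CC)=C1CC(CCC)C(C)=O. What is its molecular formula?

Walk through each heavy atom and fill implicit hydrogens from standard valence (C 4, N 3, O 2, S 2, halogen 1):
  atom 1: S, bond orders sum to 1 (valence 2) → 1 H
  atom 2: C, bond orders sum to 4 (valence 4) → 0 H
  atom 3: C, bond orders sum to 3 (valence 4) → 1 H
  atom 4: C, bond orders sum to 4 (valence 4) → 0 H
  atom 5: Br (halogen, monovalent) → 0 H
  atom 6: C, bond orders sum to 4 (valence 4) → 0 H
  atom 7: C, bond orders sum to 4 (valence 4) → 0 H
  atom 8: N, bond orders sum to 3 (valence 3) → 0 H
  atom 9: C, bond orders sum to 4 (valence 4) → 0 H
  atom 10: C, bond orders sum to 2 (valence 4) → 2 H
  atom 11: C, bond orders sum to 1 (valence 4) → 3 H
  atom 12: C, bond orders sum to 4 (valence 4) → 0 H
  atom 13: C, bond orders sum to 2 (valence 4) → 2 H
  atom 14: C, bond orders sum to 3 (valence 4) → 1 H
  atom 15: C, bond orders sum to 2 (valence 4) → 2 H
  atom 16: C, bond orders sum to 2 (valence 4) → 2 H
  atom 17: C, bond orders sum to 1 (valence 4) → 3 H
  atom 18: C, bond orders sum to 4 (valence 4) → 0 H
  atom 19: C, bond orders sum to 1 (valence 4) → 3 H
  atom 20: O, bond orders sum to 2 (valence 2) → 0 H
Totals → C:16, H:20, Br:1, N:1, O:1, S:1.
In Hill order: C16H20BrNOS.

C16H20BrNOS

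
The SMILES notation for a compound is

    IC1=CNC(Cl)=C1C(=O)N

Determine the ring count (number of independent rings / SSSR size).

In SMILES, each pair of matching ring-closure digits denotes one ring-closing bond; the number of such bonds equals the number of independent rings.
Ring-closure bonds here: 1.

1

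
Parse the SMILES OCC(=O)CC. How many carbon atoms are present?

Count every carbon token in the SMILES (each C, including those in ring-closure positions and inside branches).
Carbon count: 4.

4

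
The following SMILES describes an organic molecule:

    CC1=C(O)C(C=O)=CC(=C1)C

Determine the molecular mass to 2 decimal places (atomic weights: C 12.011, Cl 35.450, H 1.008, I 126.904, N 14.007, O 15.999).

150.18 g/mol

First, the molecular formula is C9H10O2 (counting implicit H from valence).
  C: 9 × 12.011 = 108.099
  H: 10 × 1.008 = 10.080
  O: 2 × 15.999 = 31.998
Sum: 9×12.011 + 10×1.008 + 2×15.999 = 150.177 → 150.18 g/mol.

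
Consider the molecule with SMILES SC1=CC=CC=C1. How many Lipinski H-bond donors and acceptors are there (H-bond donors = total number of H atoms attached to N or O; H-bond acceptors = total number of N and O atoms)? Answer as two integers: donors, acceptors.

0, 0

Donors: find every N or O and count the H atoms it carries.
  (no N or O atoms present)
Lipinski HBD = 0.
Acceptors: N atoms = 0, O atoms = 0 → HBA = 0.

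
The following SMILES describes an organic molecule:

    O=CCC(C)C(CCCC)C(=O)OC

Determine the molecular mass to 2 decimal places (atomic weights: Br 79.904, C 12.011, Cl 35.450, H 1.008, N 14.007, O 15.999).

First, the molecular formula is C11H20O3 (counting implicit H from valence).
  C: 11 × 12.011 = 132.121
  H: 20 × 1.008 = 20.160
  O: 3 × 15.999 = 47.997
Sum: 11×12.011 + 20×1.008 + 3×15.999 = 200.278 → 200.28 g/mol.

200.28 g/mol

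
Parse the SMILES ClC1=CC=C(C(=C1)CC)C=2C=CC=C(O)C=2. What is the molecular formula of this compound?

C14H13ClO

Walk through each heavy atom and fill implicit hydrogens from standard valence (C 4, N 3, O 2, S 2, halogen 1):
  atom 1: Cl (halogen, monovalent) → 0 H
  atom 2: C, bond orders sum to 4 (valence 4) → 0 H
  atom 3: C, bond orders sum to 3 (valence 4) → 1 H
  atom 4: C, bond orders sum to 3 (valence 4) → 1 H
  atom 5: C, bond orders sum to 4 (valence 4) → 0 H
  atom 6: C, bond orders sum to 4 (valence 4) → 0 H
  atom 7: C, bond orders sum to 3 (valence 4) → 1 H
  atom 8: C, bond orders sum to 2 (valence 4) → 2 H
  atom 9: C, bond orders sum to 1 (valence 4) → 3 H
  atom 10: C, bond orders sum to 4 (valence 4) → 0 H
  atom 11: C, bond orders sum to 3 (valence 4) → 1 H
  atom 12: C, bond orders sum to 3 (valence 4) → 1 H
  atom 13: C, bond orders sum to 3 (valence 4) → 1 H
  atom 14: C, bond orders sum to 4 (valence 4) → 0 H
  atom 15: O, bond orders sum to 1 (valence 2) → 1 H
  atom 16: C, bond orders sum to 3 (valence 4) → 1 H
Totals → C:14, H:13, Cl:1, O:1.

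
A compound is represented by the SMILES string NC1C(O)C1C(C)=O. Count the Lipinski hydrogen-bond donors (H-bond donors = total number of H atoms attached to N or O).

3

Donors: find every N or O and count the H atoms it carries.
  atom 1 (N): bond orders sum to 1 → 2 H
  atom 4 (O): bond orders sum to 1 → 1 H
  atom 8 (O): bond orders sum to 2 → 0 H
Lipinski HBD = 3.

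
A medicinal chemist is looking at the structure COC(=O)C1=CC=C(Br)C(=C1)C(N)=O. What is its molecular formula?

C9H8BrNO3

Walk through each heavy atom and fill implicit hydrogens from standard valence (C 4, N 3, O 2, S 2, halogen 1):
  atom 1: C, bond orders sum to 1 (valence 4) → 3 H
  atom 2: O, bond orders sum to 2 (valence 2) → 0 H
  atom 3: C, bond orders sum to 4 (valence 4) → 0 H
  atom 4: O, bond orders sum to 2 (valence 2) → 0 H
  atom 5: C, bond orders sum to 4 (valence 4) → 0 H
  atom 6: C, bond orders sum to 3 (valence 4) → 1 H
  atom 7: C, bond orders sum to 3 (valence 4) → 1 H
  atom 8: C, bond orders sum to 4 (valence 4) → 0 H
  atom 9: Br (halogen, monovalent) → 0 H
  atom 10: C, bond orders sum to 4 (valence 4) → 0 H
  atom 11: C, bond orders sum to 3 (valence 4) → 1 H
  atom 12: C, bond orders sum to 4 (valence 4) → 0 H
  atom 13: N, bond orders sum to 1 (valence 3) → 2 H
  atom 14: O, bond orders sum to 2 (valence 2) → 0 H
Totals → C:9, H:8, Br:1, N:1, O:3.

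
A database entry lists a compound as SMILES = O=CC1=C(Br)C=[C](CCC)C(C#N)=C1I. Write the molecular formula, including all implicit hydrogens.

C11H9BrINO

Walk through each heavy atom and fill implicit hydrogens from standard valence (C 4, N 3, O 2, S 2, halogen 1):
  atom 1: O, bond orders sum to 2 (valence 2) → 0 H
  atom 2: C, bond orders sum to 3 (valence 4) → 1 H
  atom 3: C, bond orders sum to 4 (valence 4) → 0 H
  atom 4: C, bond orders sum to 4 (valence 4) → 0 H
  atom 5: Br (halogen, monovalent) → 0 H
  atom 6: C, bond orders sum to 3 (valence 4) → 1 H
  atom 7: C with explicit H count 0
  atom 8: C, bond orders sum to 2 (valence 4) → 2 H
  atom 9: C, bond orders sum to 2 (valence 4) → 2 H
  atom 10: C, bond orders sum to 1 (valence 4) → 3 H
  atom 11: C, bond orders sum to 4 (valence 4) → 0 H
  atom 12: C, bond orders sum to 4 (valence 4) → 0 H
  atom 13: N, bond orders sum to 3 (valence 3) → 0 H
  atom 14: C, bond orders sum to 4 (valence 4) → 0 H
  atom 15: I (halogen, monovalent) → 0 H
Totals → C:11, H:9, Br:1, I:1, N:1, O:1.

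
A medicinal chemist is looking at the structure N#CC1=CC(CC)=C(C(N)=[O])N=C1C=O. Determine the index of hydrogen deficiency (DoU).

Molecular formula: C10H9N3O2.
DoU = (2C + 2 + N − H − X) / 2, where X is the halogen count and O/S are ignored.
    = (2·10 + 2 + 3 − 9 − 0) / 2 = 16 / 2 = 8.

8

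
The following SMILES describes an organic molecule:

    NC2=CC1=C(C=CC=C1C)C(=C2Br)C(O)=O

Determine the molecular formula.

Walk through each heavy atom and fill implicit hydrogens from standard valence (C 4, N 3, O 2, S 2, halogen 1):
  atom 1: N, bond orders sum to 1 (valence 3) → 2 H
  atom 2: C, bond orders sum to 4 (valence 4) → 0 H
  atom 3: C, bond orders sum to 3 (valence 4) → 1 H
  atom 4: C, bond orders sum to 4 (valence 4) → 0 H
  atom 5: C, bond orders sum to 4 (valence 4) → 0 H
  atom 6: C, bond orders sum to 3 (valence 4) → 1 H
  atom 7: C, bond orders sum to 3 (valence 4) → 1 H
  atom 8: C, bond orders sum to 3 (valence 4) → 1 H
  atom 9: C, bond orders sum to 4 (valence 4) → 0 H
  atom 10: C, bond orders sum to 1 (valence 4) → 3 H
  atom 11: C, bond orders sum to 4 (valence 4) → 0 H
  atom 12: C, bond orders sum to 4 (valence 4) → 0 H
  atom 13: Br (halogen, monovalent) → 0 H
  atom 14: C, bond orders sum to 4 (valence 4) → 0 H
  atom 15: O, bond orders sum to 1 (valence 2) → 1 H
  atom 16: O, bond orders sum to 2 (valence 2) → 0 H
Totals → C:12, H:10, Br:1, N:1, O:2.
In Hill order: C12H10BrNO2.

C12H10BrNO2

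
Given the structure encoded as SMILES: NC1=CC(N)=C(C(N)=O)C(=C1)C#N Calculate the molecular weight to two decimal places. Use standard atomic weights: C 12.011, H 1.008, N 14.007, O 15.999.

First, the molecular formula is C8H8N4O (counting implicit H from valence).
  C: 8 × 12.011 = 96.088
  H: 8 × 1.008 = 8.064
  N: 4 × 14.007 = 56.028
  O: 1 × 15.999 = 15.999
Sum: 8×12.011 + 8×1.008 + 4×14.007 + 1×15.999 = 176.179 → 176.18 g/mol.

176.18 g/mol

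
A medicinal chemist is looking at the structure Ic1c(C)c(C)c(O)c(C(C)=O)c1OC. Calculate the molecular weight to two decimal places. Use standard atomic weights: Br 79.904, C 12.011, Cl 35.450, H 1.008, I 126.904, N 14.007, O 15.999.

320.13 g/mol

First, the molecular formula is C11H13IO3 (counting implicit H from valence).
  C: 11 × 12.011 = 132.121
  H: 13 × 1.008 = 13.104
  I: 1 × 126.904 = 126.904
  O: 3 × 15.999 = 47.997
Sum: 11×12.011 + 13×1.008 + 1×126.904 + 3×15.999 = 320.126 → 320.13 g/mol.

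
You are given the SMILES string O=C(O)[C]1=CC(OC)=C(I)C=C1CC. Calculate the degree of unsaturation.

5

Degree of unsaturation = (number of rings) + (number of π bonds).
Ring closures in the SMILES: 1.
π bonds: 4 double bonds (each 1 DoU) → 4 DoU from unsaturation.
Total DoU = 1 + 4 = 5.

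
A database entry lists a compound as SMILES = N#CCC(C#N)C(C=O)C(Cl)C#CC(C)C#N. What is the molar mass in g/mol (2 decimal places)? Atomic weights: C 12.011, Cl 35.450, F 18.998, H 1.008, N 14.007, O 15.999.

First, the molecular formula is C12H10ClN3O (counting implicit H from valence).
  C: 12 × 12.011 = 144.132
  Cl: 1 × 35.450 = 35.450
  H: 10 × 1.008 = 10.080
  N: 3 × 14.007 = 42.021
  O: 1 × 15.999 = 15.999
Sum: 12×12.011 + 1×35.450 + 10×1.008 + 3×14.007 + 1×15.999 = 247.682 → 247.68 g/mol.

247.68 g/mol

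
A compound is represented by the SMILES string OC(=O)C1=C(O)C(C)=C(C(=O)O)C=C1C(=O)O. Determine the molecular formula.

Walk through each heavy atom and fill implicit hydrogens from standard valence (C 4, N 3, O 2, S 2, halogen 1):
  atom 1: O, bond orders sum to 1 (valence 2) → 1 H
  atom 2: C, bond orders sum to 4 (valence 4) → 0 H
  atom 3: O, bond orders sum to 2 (valence 2) → 0 H
  atom 4: C, bond orders sum to 4 (valence 4) → 0 H
  atom 5: C, bond orders sum to 4 (valence 4) → 0 H
  atom 6: O, bond orders sum to 1 (valence 2) → 1 H
  atom 7: C, bond orders sum to 4 (valence 4) → 0 H
  atom 8: C, bond orders sum to 1 (valence 4) → 3 H
  atom 9: C, bond orders sum to 4 (valence 4) → 0 H
  atom 10: C, bond orders sum to 4 (valence 4) → 0 H
  atom 11: O, bond orders sum to 2 (valence 2) → 0 H
  atom 12: O, bond orders sum to 1 (valence 2) → 1 H
  atom 13: C, bond orders sum to 3 (valence 4) → 1 H
  atom 14: C, bond orders sum to 4 (valence 4) → 0 H
  atom 15: C, bond orders sum to 4 (valence 4) → 0 H
  atom 16: O, bond orders sum to 2 (valence 2) → 0 H
  atom 17: O, bond orders sum to 1 (valence 2) → 1 H
Totals → C:10, H:8, O:7.
In Hill order: C10H8O7.

C10H8O7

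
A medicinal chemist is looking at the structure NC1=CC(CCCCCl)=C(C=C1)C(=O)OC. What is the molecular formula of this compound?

Walk through each heavy atom and fill implicit hydrogens from standard valence (C 4, N 3, O 2, S 2, halogen 1):
  atom 1: N, bond orders sum to 1 (valence 3) → 2 H
  atom 2: C, bond orders sum to 4 (valence 4) → 0 H
  atom 3: C, bond orders sum to 3 (valence 4) → 1 H
  atom 4: C, bond orders sum to 4 (valence 4) → 0 H
  atom 5: C, bond orders sum to 2 (valence 4) → 2 H
  atom 6: C, bond orders sum to 2 (valence 4) → 2 H
  atom 7: C, bond orders sum to 2 (valence 4) → 2 H
  atom 8: C, bond orders sum to 2 (valence 4) → 2 H
  atom 9: Cl (halogen, monovalent) → 0 H
  atom 10: C, bond orders sum to 4 (valence 4) → 0 H
  atom 11: C, bond orders sum to 3 (valence 4) → 1 H
  atom 12: C, bond orders sum to 3 (valence 4) → 1 H
  atom 13: C, bond orders sum to 4 (valence 4) → 0 H
  atom 14: O, bond orders sum to 2 (valence 2) → 0 H
  atom 15: O, bond orders sum to 2 (valence 2) → 0 H
  atom 16: C, bond orders sum to 1 (valence 4) → 3 H
Totals → C:12, H:16, Cl:1, N:1, O:2.

C12H16ClNO2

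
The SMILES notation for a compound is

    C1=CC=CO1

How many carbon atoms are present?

4

Count every carbon token in the SMILES (each C, including those in ring-closure positions and inside branches).
Carbon count: 4.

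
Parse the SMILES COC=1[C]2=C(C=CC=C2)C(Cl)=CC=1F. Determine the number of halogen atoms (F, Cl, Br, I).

Halogen atoms appear at heavy-atom positions 11, 14 (1×Cl, 1×F).
Other groups present: 1 ether.
Halogen count: 2.

2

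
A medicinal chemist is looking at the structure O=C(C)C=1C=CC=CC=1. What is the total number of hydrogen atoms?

8

Walk through each heavy atom and fill implicit hydrogens from standard valence (C 4, N 3, O 2, S 2, halogen 1):
  atom 1: O, bond orders sum to 2 (valence 2) → 0 H
  atom 2: C, bond orders sum to 4 (valence 4) → 0 H
  atom 3: C, bond orders sum to 1 (valence 4) → 3 H
  atom 4: C, bond orders sum to 4 (valence 4) → 0 H
  atom 5: C, bond orders sum to 3 (valence 4) → 1 H
  atom 6: C, bond orders sum to 3 (valence 4) → 1 H
  atom 7: C, bond orders sum to 3 (valence 4) → 1 H
  atom 8: C, bond orders sum to 3 (valence 4) → 1 H
  atom 9: C, bond orders sum to 3 (valence 4) → 1 H
Total hydrogens: 8.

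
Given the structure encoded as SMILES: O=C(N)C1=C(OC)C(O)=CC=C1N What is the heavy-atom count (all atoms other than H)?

13

Every atom symbol written in the SMILES (organic subset) is one heavy atom; implicit H are not written.
Heavy atoms by element → C:8, N:2, O:3.
Total: 13.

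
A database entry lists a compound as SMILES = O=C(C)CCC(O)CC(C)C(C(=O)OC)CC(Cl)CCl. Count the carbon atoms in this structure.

14

Count every carbon token in the SMILES (each C, including those in ring-closure positions and inside branches).
Carbon count: 14.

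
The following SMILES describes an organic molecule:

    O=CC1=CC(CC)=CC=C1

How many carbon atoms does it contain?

9

Count every carbon token in the SMILES (each C, including those in ring-closure positions and inside branches).
Carbon count: 9.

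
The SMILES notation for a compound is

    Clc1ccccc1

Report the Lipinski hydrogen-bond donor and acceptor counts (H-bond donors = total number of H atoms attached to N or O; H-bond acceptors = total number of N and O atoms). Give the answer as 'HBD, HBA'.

0, 0

Donors: find every N or O and count the H atoms it carries.
  (no N or O atoms present)
Lipinski HBD = 0.
Acceptors: N atoms = 0, O atoms = 0 → HBA = 0.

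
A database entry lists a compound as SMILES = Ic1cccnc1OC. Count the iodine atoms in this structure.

1

Scan the SMILES for I atoms (remember two-letter symbols like Cl and Br are single atoms).
Iodine count: 1.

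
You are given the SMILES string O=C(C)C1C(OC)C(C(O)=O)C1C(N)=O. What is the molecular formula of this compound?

Walk through each heavy atom and fill implicit hydrogens from standard valence (C 4, N 3, O 2, S 2, halogen 1):
  atom 1: O, bond orders sum to 2 (valence 2) → 0 H
  atom 2: C, bond orders sum to 4 (valence 4) → 0 H
  atom 3: C, bond orders sum to 1 (valence 4) → 3 H
  atom 4: C, bond orders sum to 3 (valence 4) → 1 H
  atom 5: C, bond orders sum to 3 (valence 4) → 1 H
  atom 6: O, bond orders sum to 2 (valence 2) → 0 H
  atom 7: C, bond orders sum to 1 (valence 4) → 3 H
  atom 8: C, bond orders sum to 3 (valence 4) → 1 H
  atom 9: C, bond orders sum to 4 (valence 4) → 0 H
  atom 10: O, bond orders sum to 1 (valence 2) → 1 H
  atom 11: O, bond orders sum to 2 (valence 2) → 0 H
  atom 12: C, bond orders sum to 3 (valence 4) → 1 H
  atom 13: C, bond orders sum to 4 (valence 4) → 0 H
  atom 14: N, bond orders sum to 1 (valence 3) → 2 H
  atom 15: O, bond orders sum to 2 (valence 2) → 0 H
Totals → C:9, H:13, N:1, O:5.
In Hill order: C9H13NO5.

C9H13NO5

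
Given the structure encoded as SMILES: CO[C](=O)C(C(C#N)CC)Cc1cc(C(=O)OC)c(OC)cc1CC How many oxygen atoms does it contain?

Scan the SMILES for O atoms (remember two-letter symbols like Cl and Br are single atoms).
Oxygen count: 5.

5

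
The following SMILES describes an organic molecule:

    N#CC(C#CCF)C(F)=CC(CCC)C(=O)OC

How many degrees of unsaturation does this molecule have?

6

Molecular formula: C13H15F2NO2.
DoU = (2C + 2 + N − H − X) / 2, where X is the halogen count and O/S are ignored.
    = (2·13 + 2 + 1 − 15 − 2) / 2 = 12 / 2 = 6.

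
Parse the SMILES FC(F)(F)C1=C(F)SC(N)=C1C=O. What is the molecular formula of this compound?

C6H3F4NOS

Walk through each heavy atom and fill implicit hydrogens from standard valence (C 4, N 3, O 2, S 2, halogen 1):
  atom 1: F (halogen, monovalent) → 0 H
  atom 2: C, bond orders sum to 4 (valence 4) → 0 H
  atom 3: F (halogen, monovalent) → 0 H
  atom 4: F (halogen, monovalent) → 0 H
  atom 5: C, bond orders sum to 4 (valence 4) → 0 H
  atom 6: C, bond orders sum to 4 (valence 4) → 0 H
  atom 7: F (halogen, monovalent) → 0 H
  atom 8: S, bond orders sum to 2 (valence 2) → 0 H
  atom 9: C, bond orders sum to 4 (valence 4) → 0 H
  atom 10: N, bond orders sum to 1 (valence 3) → 2 H
  atom 11: C, bond orders sum to 4 (valence 4) → 0 H
  atom 12: C, bond orders sum to 3 (valence 4) → 1 H
  atom 13: O, bond orders sum to 2 (valence 2) → 0 H
Totals → C:6, H:3, F:4, N:1, O:1, S:1.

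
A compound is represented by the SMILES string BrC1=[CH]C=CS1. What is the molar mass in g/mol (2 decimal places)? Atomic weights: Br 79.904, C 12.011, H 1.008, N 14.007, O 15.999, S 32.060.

First, the molecular formula is C4H3BrS (counting implicit H from valence).
  Br: 1 × 79.904 = 79.904
  C: 4 × 12.011 = 48.044
  H: 3 × 1.008 = 3.024
  S: 1 × 32.060 = 32.060
Sum: 1×79.904 + 4×12.011 + 3×1.008 + 1×32.060 = 163.032 → 163.03 g/mol.

163.03 g/mol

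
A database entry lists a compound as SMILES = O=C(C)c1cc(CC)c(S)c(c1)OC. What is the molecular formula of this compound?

Walk through each heavy atom and fill implicit hydrogens from standard valence (C 4, N 3, O 2, S 2, halogen 1); for lowercase aromatic atoms, an aromatic c carries 1 H when it has two neighbours and 0 H with three, and aromatic n carries 0 H:
  atom 1: O, bond orders sum to 2 (valence 2) → 0 H
  atom 2: C, bond orders sum to 4 (valence 4) → 0 H
  atom 3: C, bond orders sum to 1 (valence 4) → 3 H
  atom 4: aromatic c, 3 neighbours → 0 H
  atom 5: aromatic c, 2 neighbours → 1 H
  atom 6: aromatic c, 3 neighbours → 0 H
  atom 7: C, bond orders sum to 2 (valence 4) → 2 H
  atom 8: C, bond orders sum to 1 (valence 4) → 3 H
  atom 9: aromatic c, 3 neighbours → 0 H
  atom 10: S, bond orders sum to 1 (valence 2) → 1 H
  atom 11: aromatic c, 3 neighbours → 0 H
  atom 12: aromatic c, 2 neighbours → 1 H
  atom 13: O, bond orders sum to 2 (valence 2) → 0 H
  atom 14: C, bond orders sum to 1 (valence 4) → 3 H
Totals → C:11, H:14, O:2, S:1.

C11H14O2S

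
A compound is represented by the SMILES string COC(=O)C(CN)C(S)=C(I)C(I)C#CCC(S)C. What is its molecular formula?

C12H17I2NO2S2

Walk through each heavy atom and fill implicit hydrogens from standard valence (C 4, N 3, O 2, S 2, halogen 1):
  atom 1: C, bond orders sum to 1 (valence 4) → 3 H
  atom 2: O, bond orders sum to 2 (valence 2) → 0 H
  atom 3: C, bond orders sum to 4 (valence 4) → 0 H
  atom 4: O, bond orders sum to 2 (valence 2) → 0 H
  atom 5: C, bond orders sum to 3 (valence 4) → 1 H
  atom 6: C, bond orders sum to 2 (valence 4) → 2 H
  atom 7: N, bond orders sum to 1 (valence 3) → 2 H
  atom 8: C, bond orders sum to 4 (valence 4) → 0 H
  atom 9: S, bond orders sum to 1 (valence 2) → 1 H
  atom 10: C, bond orders sum to 4 (valence 4) → 0 H
  atom 11: I (halogen, monovalent) → 0 H
  atom 12: C, bond orders sum to 3 (valence 4) → 1 H
  atom 13: I (halogen, monovalent) → 0 H
  atom 14: C, bond orders sum to 4 (valence 4) → 0 H
  atom 15: C, bond orders sum to 4 (valence 4) → 0 H
  atom 16: C, bond orders sum to 2 (valence 4) → 2 H
  atom 17: C, bond orders sum to 3 (valence 4) → 1 H
  atom 18: S, bond orders sum to 1 (valence 2) → 1 H
  atom 19: C, bond orders sum to 1 (valence 4) → 3 H
Totals → C:12, H:17, I:2, N:1, O:2, S:2.
In Hill order: C12H17I2NO2S2.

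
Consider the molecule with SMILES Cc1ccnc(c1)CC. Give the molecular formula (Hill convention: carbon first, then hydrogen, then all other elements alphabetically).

Walk through each heavy atom and fill implicit hydrogens from standard valence (C 4, N 3, O 2, S 2, halogen 1); for lowercase aromatic atoms, an aromatic c carries 1 H when it has two neighbours and 0 H with three, and aromatic n carries 0 H:
  atom 1: C, bond orders sum to 1 (valence 4) → 3 H
  atom 2: aromatic c, 3 neighbours → 0 H
  atom 3: aromatic c, 2 neighbours → 1 H
  atom 4: aromatic c, 2 neighbours → 1 H
  atom 5: aromatic n, 2 neighbours → 0 H
  atom 6: aromatic c, 3 neighbours → 0 H
  atom 7: aromatic c, 2 neighbours → 1 H
  atom 8: C, bond orders sum to 2 (valence 4) → 2 H
  atom 9: C, bond orders sum to 1 (valence 4) → 3 H
Totals → C:8, H:11, N:1.

C8H11N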